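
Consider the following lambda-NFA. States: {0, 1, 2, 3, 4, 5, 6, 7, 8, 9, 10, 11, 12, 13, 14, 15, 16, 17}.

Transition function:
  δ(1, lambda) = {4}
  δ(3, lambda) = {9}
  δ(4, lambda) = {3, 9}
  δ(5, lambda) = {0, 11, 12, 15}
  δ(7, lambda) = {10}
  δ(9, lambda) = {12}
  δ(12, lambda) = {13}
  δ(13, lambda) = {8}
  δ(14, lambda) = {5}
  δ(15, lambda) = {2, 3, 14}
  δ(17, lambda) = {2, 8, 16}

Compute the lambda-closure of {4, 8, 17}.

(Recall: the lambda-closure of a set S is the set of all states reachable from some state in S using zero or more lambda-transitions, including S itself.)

Start with {4, 8, 17}.
From 4 via lambda: add 3, 9.
From 17 via lambda: add 2, 16.
From 9 via lambda: add 12.
From 12 via lambda: add 13.
No new states can be added; the closed set is {2, 3, 4, 8, 9, 12, 13, 16, 17}.

{2, 3, 4, 8, 9, 12, 13, 16, 17}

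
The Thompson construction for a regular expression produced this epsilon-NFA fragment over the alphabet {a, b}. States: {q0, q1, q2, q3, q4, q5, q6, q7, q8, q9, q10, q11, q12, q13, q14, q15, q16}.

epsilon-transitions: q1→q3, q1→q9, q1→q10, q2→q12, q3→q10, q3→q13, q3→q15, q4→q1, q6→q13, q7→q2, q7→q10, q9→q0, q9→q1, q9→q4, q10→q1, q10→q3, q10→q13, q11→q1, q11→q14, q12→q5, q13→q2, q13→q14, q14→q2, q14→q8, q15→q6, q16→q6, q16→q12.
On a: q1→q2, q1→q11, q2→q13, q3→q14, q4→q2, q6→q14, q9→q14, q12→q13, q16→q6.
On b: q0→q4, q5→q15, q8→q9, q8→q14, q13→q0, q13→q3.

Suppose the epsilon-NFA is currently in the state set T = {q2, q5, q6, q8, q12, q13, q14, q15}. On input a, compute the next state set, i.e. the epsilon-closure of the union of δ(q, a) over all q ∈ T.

{q2, q5, q8, q12, q13, q14}

q2 on a → {q13}.
q6 on a → {q14}.
q12 on a → {q13}.
No a-transition from q5, q8, q13, q14, q15.
Union after reading a: {q13, q14}.
Now take the epsilon-closure:
From q13 via epsilon: add q2.
From q14 via epsilon: add q8.
From q2 via epsilon: add q12.
From q12 via epsilon: add q5.
No new states can be added; the closed set is {q2, q5, q8, q12, q13, q14}.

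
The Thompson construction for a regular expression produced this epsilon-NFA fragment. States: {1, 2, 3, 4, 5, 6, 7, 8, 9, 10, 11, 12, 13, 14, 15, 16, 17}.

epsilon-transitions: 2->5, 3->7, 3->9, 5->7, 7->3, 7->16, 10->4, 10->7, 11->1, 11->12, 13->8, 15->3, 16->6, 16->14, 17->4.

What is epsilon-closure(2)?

Start with {2}.
From 2 via epsilon: add 5.
From 5 via epsilon: add 7.
From 7 via epsilon: add 3, 16.
From 3 via epsilon: add 9.
From 16 via epsilon: add 6, 14.
No new states can be added; the closed set is {2, 3, 5, 6, 7, 9, 14, 16}.

{2, 3, 5, 6, 7, 9, 14, 16}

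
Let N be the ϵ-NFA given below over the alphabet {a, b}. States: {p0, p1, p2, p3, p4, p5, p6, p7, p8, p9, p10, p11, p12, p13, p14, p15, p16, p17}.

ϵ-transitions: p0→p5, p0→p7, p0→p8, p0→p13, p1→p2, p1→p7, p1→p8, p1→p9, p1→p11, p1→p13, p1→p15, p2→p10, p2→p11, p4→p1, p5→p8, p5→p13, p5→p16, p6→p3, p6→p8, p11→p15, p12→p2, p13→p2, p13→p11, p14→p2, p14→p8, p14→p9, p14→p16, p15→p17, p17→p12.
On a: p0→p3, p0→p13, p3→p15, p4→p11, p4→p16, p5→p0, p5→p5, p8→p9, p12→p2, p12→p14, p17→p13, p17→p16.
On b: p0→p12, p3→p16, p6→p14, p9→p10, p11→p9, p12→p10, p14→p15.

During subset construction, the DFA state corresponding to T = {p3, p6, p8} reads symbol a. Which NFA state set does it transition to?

{p2, p9, p10, p11, p12, p15, p17}

p3 on a → {p15}.
p8 on a → {p9}.
No a-transition from p6.
Union after reading a: {p9, p15}.
Now take the ϵ-closure:
From p15 via ϵ: add p17.
From p17 via ϵ: add p12.
From p12 via ϵ: add p2.
From p2 via ϵ: add p10, p11.
No new states can be added; the closed set is {p2, p9, p10, p11, p12, p15, p17}.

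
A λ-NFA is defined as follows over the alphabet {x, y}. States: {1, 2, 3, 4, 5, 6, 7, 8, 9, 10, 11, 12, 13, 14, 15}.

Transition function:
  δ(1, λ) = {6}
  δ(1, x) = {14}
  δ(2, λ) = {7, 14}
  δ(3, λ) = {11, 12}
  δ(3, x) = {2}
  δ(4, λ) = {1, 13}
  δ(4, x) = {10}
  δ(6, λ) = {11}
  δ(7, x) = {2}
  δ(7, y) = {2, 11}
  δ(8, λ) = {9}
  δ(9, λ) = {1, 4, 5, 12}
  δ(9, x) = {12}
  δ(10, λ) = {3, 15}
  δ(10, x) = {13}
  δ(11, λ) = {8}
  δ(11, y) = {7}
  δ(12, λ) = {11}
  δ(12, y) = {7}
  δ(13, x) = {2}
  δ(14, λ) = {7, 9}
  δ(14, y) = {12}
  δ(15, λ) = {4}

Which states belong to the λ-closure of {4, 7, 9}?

Start with {4, 7, 9}.
From 4 via λ: add 1, 13.
From 9 via λ: add 5, 12.
From 1 via λ: add 6.
From 12 via λ: add 11.
From 11 via λ: add 8.
No new states can be added; the closed set is {1, 4, 5, 6, 7, 8, 9, 11, 12, 13}.

{1, 4, 5, 6, 7, 8, 9, 11, 12, 13}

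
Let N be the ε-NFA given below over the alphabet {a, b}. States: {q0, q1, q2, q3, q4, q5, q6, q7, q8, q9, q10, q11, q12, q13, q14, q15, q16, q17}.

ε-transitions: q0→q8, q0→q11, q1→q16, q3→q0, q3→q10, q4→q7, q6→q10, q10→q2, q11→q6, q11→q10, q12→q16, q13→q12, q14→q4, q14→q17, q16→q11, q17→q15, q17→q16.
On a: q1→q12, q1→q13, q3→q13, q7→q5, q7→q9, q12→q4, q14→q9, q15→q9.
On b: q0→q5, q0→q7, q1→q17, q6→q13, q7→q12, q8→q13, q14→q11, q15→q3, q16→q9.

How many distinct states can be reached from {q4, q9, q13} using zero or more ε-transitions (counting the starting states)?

Start with {q4, q9, q13}.
From q4 via ε: add q7.
From q13 via ε: add q12.
From q12 via ε: add q16.
From q16 via ε: add q11.
From q11 via ε: add q6, q10.
From q10 via ε: add q2.
ε-closure = {q2, q4, q6, q7, q9, q10, q11, q12, q13, q16}, which has 10 states.

10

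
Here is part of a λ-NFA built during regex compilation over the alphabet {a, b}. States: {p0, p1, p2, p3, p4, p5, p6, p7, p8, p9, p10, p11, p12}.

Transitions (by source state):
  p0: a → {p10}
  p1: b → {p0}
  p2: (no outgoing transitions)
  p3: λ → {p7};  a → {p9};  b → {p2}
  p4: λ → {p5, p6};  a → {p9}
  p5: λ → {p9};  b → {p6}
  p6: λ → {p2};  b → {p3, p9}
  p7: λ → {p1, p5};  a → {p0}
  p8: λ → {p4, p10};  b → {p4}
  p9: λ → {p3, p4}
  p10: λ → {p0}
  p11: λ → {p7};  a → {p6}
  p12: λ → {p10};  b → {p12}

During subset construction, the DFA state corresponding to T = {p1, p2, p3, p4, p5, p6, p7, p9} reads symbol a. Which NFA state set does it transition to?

p3 on a → {p9}.
p4 on a → {p9}.
p7 on a → {p0}.
No a-transition from p1, p2, p5, p6, p9.
Union after reading a: {p0, p9}.
Now take the λ-closure:
From p9 via λ: add p3, p4.
From p3 via λ: add p7.
From p4 via λ: add p5, p6.
From p6 via λ: add p2.
From p7 via λ: add p1.
No new states can be added; the closed set is {p0, p1, p2, p3, p4, p5, p6, p7, p9}.

{p0, p1, p2, p3, p4, p5, p6, p7, p9}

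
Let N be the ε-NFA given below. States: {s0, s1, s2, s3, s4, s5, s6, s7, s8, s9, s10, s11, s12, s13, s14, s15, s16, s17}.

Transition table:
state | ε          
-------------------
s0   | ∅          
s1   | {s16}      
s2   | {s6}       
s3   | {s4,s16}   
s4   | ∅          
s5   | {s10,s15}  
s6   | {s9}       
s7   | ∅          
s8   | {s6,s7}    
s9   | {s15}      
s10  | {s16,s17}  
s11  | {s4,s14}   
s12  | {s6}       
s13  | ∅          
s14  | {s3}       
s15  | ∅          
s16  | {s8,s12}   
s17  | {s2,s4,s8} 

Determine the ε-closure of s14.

Start with {s14}.
From s14 via ε: add s3.
From s3 via ε: add s4, s16.
From s16 via ε: add s8, s12.
From s8 via ε: add s6, s7.
From s6 via ε: add s9.
From s9 via ε: add s15.
No new states can be added; the closed set is {s3, s4, s6, s7, s8, s9, s12, s14, s15, s16}.

{s3, s4, s6, s7, s8, s9, s12, s14, s15, s16}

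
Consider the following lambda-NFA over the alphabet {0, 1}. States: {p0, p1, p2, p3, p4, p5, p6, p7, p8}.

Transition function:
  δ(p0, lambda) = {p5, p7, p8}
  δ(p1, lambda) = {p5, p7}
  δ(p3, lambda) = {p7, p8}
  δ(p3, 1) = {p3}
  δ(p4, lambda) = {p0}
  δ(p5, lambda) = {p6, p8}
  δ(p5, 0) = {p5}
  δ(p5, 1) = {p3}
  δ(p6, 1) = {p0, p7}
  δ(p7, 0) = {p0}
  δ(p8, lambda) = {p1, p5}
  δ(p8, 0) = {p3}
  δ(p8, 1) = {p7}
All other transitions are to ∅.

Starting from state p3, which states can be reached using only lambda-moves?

Start with {p3}.
From p3 via lambda: add p7, p8.
From p8 via lambda: add p1, p5.
From p5 via lambda: add p6.
No new states can be added; the closed set is {p1, p3, p5, p6, p7, p8}.

{p1, p3, p5, p6, p7, p8}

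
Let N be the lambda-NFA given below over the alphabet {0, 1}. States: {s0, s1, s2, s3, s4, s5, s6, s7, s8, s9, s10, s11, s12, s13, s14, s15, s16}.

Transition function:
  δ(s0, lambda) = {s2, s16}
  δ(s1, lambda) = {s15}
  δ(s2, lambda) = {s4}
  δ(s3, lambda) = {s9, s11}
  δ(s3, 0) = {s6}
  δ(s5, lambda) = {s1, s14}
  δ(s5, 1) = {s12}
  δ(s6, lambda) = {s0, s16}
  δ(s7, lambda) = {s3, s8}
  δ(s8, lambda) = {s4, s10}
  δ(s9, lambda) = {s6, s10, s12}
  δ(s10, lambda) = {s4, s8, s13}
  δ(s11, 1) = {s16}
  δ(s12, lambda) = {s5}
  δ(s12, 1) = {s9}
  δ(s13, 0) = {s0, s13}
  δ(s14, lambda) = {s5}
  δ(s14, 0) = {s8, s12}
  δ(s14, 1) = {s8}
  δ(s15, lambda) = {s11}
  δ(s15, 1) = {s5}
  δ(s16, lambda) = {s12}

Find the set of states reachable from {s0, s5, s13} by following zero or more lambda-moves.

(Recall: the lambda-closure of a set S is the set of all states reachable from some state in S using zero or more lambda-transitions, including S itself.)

Start with {s0, s5, s13}.
From s0 via lambda: add s2, s16.
From s5 via lambda: add s1, s14.
From s1 via lambda: add s15.
From s2 via lambda: add s4.
From s16 via lambda: add s12.
From s15 via lambda: add s11.
No new states can be added; the closed set is {s0, s1, s2, s4, s5, s11, s12, s13, s14, s15, s16}.

{s0, s1, s2, s4, s5, s11, s12, s13, s14, s15, s16}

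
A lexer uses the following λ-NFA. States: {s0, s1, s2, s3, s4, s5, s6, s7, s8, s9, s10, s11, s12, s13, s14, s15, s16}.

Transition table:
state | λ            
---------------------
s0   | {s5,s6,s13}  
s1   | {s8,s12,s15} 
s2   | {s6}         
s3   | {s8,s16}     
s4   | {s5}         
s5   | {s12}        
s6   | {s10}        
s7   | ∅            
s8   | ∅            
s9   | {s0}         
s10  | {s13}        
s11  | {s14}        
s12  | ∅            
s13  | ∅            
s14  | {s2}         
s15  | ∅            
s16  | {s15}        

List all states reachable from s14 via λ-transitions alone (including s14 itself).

Start with {s14}.
From s14 via λ: add s2.
From s2 via λ: add s6.
From s6 via λ: add s10.
From s10 via λ: add s13.
No new states can be added; the closed set is {s2, s6, s10, s13, s14}.

{s2, s6, s10, s13, s14}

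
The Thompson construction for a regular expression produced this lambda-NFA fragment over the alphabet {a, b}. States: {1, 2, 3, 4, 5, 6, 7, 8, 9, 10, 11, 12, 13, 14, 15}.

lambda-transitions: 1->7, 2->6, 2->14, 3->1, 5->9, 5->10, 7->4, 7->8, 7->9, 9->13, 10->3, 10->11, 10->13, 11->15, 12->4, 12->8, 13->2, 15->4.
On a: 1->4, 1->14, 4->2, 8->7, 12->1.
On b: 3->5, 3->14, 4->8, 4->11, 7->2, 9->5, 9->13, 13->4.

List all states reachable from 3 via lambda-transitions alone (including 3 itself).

Start with {3}.
From 3 via lambda: add 1.
From 1 via lambda: add 7.
From 7 via lambda: add 4, 8, 9.
From 9 via lambda: add 13.
From 13 via lambda: add 2.
From 2 via lambda: add 6, 14.
No new states can be added; the closed set is {1, 2, 3, 4, 6, 7, 8, 9, 13, 14}.

{1, 2, 3, 4, 6, 7, 8, 9, 13, 14}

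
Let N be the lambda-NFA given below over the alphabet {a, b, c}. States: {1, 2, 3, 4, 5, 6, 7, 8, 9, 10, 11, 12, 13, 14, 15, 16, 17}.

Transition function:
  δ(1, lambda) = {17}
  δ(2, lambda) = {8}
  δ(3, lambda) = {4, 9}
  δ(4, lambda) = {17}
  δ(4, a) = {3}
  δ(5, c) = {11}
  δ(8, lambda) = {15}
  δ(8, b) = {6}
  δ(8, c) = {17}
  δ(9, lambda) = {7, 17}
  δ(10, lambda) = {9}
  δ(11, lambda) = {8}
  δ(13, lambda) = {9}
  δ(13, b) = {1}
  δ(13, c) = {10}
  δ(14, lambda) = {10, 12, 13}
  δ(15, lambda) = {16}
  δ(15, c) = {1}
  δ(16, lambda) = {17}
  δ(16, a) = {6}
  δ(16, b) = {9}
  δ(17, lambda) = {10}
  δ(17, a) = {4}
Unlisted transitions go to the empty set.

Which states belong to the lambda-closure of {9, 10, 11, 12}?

Start with {9, 10, 11, 12}.
From 9 via lambda: add 7, 17.
From 11 via lambda: add 8.
From 8 via lambda: add 15.
From 15 via lambda: add 16.
No new states can be added; the closed set is {7, 8, 9, 10, 11, 12, 15, 16, 17}.

{7, 8, 9, 10, 11, 12, 15, 16, 17}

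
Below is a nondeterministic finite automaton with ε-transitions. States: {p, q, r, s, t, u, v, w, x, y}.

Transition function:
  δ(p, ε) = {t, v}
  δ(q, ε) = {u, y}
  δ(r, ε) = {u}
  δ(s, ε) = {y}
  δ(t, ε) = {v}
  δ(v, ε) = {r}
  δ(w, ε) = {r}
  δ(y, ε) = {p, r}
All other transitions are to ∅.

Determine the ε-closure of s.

{p, r, s, t, u, v, y}

Start with {s}.
From s via ε: add y.
From y via ε: add p, r.
From p via ε: add t, v.
From r via ε: add u.
No new states can be added; the closed set is {p, r, s, t, u, v, y}.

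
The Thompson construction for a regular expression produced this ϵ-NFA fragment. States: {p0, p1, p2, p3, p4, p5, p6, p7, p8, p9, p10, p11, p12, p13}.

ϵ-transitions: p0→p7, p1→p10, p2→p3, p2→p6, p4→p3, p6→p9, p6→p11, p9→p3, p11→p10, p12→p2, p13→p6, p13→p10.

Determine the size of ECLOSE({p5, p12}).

Start with {p5, p12}.
From p12 via ϵ: add p2.
From p2 via ϵ: add p3, p6.
From p6 via ϵ: add p9, p11.
From p11 via ϵ: add p10.
ϵ-closure = {p2, p3, p5, p6, p9, p10, p11, p12}, which has 8 states.

8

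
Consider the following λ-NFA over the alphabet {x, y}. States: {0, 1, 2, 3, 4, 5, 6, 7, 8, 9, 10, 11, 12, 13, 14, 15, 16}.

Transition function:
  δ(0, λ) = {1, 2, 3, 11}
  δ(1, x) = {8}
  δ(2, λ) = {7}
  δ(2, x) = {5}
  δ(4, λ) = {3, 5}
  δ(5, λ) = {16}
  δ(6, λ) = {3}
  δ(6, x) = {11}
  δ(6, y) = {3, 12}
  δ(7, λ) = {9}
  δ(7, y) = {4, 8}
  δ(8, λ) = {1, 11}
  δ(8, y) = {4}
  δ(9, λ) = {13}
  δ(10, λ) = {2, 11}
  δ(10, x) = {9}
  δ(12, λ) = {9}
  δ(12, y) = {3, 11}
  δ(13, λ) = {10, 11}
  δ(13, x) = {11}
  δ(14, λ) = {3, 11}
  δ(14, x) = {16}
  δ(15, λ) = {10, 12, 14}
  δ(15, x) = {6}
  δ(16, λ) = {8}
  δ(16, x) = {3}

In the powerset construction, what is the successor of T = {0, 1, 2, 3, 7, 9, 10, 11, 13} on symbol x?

{1, 2, 5, 7, 8, 9, 10, 11, 13, 16}

1 on x → {8}.
2 on x → {5}.
10 on x → {9}.
13 on x → {11}.
No x-transition from 0, 3, 7, 9, 11.
Union after reading x: {5, 8, 9, 11}.
Now take the λ-closure:
From 5 via λ: add 16.
From 8 via λ: add 1.
From 9 via λ: add 13.
From 13 via λ: add 10.
From 10 via λ: add 2.
From 2 via λ: add 7.
No new states can be added; the closed set is {1, 2, 5, 7, 8, 9, 10, 11, 13, 16}.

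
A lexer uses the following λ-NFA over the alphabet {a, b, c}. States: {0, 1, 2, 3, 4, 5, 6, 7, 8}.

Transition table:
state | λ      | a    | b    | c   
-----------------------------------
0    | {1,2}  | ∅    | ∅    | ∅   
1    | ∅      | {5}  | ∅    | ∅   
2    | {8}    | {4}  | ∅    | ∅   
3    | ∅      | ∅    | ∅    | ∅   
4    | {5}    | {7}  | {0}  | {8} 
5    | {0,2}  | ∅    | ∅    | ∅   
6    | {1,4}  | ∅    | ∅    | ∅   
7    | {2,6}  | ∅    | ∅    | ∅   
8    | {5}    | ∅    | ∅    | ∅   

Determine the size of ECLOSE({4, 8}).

Start with {4, 8}.
From 4 via λ: add 5.
From 5 via λ: add 0, 2.
From 0 via λ: add 1.
λ-closure = {0, 1, 2, 4, 5, 8}, which has 6 states.

6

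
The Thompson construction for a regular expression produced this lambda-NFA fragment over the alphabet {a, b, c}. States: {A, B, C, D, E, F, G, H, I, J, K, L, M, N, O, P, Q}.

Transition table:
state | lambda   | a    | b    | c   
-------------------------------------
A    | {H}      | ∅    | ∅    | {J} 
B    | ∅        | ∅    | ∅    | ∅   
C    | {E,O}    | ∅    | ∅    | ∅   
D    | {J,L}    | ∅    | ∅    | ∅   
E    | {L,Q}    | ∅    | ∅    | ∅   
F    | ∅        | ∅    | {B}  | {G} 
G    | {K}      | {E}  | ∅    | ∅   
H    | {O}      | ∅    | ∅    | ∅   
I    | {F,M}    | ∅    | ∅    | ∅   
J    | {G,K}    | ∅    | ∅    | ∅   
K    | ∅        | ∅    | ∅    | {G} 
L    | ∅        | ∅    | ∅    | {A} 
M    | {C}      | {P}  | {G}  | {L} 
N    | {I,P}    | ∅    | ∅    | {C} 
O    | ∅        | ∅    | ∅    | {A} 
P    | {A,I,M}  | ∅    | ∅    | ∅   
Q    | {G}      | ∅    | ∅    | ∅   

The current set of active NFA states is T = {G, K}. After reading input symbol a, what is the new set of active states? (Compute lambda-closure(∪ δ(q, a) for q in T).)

{E, G, K, L, Q}

G on a → {E}.
No a-transition from K.
Union after reading a: {E}.
Now take the lambda-closure:
From E via lambda: add L, Q.
From Q via lambda: add G.
From G via lambda: add K.
No new states can be added; the closed set is {E, G, K, L, Q}.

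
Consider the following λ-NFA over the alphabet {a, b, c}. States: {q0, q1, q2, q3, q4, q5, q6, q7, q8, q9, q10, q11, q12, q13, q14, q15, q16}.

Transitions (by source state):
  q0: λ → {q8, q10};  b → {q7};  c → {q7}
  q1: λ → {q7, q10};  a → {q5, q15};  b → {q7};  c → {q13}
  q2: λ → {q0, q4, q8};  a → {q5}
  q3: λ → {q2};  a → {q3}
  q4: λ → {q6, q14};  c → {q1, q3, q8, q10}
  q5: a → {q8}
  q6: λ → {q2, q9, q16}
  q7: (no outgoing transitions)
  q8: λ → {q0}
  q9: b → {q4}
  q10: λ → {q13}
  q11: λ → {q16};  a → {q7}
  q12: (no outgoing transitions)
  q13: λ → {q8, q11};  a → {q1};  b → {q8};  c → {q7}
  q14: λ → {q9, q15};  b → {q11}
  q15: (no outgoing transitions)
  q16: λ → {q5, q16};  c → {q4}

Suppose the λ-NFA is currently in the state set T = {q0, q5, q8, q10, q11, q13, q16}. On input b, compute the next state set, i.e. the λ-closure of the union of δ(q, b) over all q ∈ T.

{q0, q5, q7, q8, q10, q11, q13, q16}

q0 on b → {q7}.
q13 on b → {q8}.
No b-transition from q5, q8, q10, q11, q16.
Union after reading b: {q7, q8}.
Now take the λ-closure:
From q8 via λ: add q0.
From q0 via λ: add q10.
From q10 via λ: add q13.
From q13 via λ: add q11.
From q11 via λ: add q16.
From q16 via λ: add q5.
No new states can be added; the closed set is {q0, q5, q7, q8, q10, q11, q13, q16}.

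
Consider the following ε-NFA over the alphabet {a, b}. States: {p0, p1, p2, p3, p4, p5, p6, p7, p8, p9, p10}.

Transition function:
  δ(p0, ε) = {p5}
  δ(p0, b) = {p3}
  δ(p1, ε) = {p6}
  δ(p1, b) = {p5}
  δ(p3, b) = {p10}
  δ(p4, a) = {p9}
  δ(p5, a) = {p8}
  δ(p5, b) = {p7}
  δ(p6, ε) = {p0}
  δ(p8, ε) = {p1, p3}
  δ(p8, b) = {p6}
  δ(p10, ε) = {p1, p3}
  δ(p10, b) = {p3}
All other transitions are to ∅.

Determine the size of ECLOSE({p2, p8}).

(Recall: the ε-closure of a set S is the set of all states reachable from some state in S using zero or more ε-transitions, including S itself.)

7

Start with {p2, p8}.
From p8 via ε: add p1, p3.
From p1 via ε: add p6.
From p6 via ε: add p0.
From p0 via ε: add p5.
ε-closure = {p0, p1, p2, p3, p5, p6, p8}, which has 7 states.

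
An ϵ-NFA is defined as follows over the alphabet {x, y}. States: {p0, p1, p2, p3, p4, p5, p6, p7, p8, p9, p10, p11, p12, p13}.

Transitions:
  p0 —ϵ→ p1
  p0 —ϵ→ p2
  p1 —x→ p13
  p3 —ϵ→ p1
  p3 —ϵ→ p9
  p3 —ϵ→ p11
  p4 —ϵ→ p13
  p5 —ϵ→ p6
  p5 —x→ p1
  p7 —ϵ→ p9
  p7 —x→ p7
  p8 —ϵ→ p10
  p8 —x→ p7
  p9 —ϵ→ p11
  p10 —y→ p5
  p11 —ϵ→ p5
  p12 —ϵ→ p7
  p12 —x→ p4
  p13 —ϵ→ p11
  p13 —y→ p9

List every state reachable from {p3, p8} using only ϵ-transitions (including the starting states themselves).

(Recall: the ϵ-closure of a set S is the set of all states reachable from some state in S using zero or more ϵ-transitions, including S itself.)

Start with {p3, p8}.
From p3 via ϵ: add p1, p9, p11.
From p8 via ϵ: add p10.
From p11 via ϵ: add p5.
From p5 via ϵ: add p6.
No new states can be added; the closed set is {p1, p3, p5, p6, p8, p9, p10, p11}.

{p1, p3, p5, p6, p8, p9, p10, p11}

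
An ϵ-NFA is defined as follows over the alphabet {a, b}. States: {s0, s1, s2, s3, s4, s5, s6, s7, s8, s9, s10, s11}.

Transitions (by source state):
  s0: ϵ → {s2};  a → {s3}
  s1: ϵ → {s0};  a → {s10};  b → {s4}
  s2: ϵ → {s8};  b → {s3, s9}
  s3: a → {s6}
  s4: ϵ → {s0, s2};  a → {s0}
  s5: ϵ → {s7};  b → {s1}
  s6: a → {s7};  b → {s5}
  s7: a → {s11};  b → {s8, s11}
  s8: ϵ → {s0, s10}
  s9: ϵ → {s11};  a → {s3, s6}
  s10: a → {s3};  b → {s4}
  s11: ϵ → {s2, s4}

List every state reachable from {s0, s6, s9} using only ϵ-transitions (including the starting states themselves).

{s0, s2, s4, s6, s8, s9, s10, s11}

Start with {s0, s6, s9}.
From s0 via ϵ: add s2.
From s9 via ϵ: add s11.
From s2 via ϵ: add s8.
From s11 via ϵ: add s4.
From s8 via ϵ: add s10.
No new states can be added; the closed set is {s0, s2, s4, s6, s8, s9, s10, s11}.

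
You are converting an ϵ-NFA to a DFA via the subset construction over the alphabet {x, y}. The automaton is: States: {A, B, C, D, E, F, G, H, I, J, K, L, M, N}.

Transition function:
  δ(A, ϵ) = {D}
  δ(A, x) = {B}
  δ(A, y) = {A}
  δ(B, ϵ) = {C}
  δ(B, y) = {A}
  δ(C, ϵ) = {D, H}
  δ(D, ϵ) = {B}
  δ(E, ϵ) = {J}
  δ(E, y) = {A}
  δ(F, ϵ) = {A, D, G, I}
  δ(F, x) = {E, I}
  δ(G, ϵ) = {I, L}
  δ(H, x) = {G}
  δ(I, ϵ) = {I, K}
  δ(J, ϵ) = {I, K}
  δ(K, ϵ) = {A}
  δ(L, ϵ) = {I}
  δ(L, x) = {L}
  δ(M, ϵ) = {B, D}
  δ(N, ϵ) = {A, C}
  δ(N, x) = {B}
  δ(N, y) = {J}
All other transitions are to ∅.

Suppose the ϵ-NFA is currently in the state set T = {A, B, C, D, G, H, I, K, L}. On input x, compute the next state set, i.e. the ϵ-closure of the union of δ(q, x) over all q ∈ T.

A on x → {B}.
H on x → {G}.
L on x → {L}.
No x-transition from B, C, D, G, I, K.
Union after reading x: {B, G, L}.
Now take the ϵ-closure:
From B via ϵ: add C.
From G via ϵ: add I.
From C via ϵ: add D, H.
From I via ϵ: add K.
From K via ϵ: add A.
No new states can be added; the closed set is {A, B, C, D, G, H, I, K, L}.

{A, B, C, D, G, H, I, K, L}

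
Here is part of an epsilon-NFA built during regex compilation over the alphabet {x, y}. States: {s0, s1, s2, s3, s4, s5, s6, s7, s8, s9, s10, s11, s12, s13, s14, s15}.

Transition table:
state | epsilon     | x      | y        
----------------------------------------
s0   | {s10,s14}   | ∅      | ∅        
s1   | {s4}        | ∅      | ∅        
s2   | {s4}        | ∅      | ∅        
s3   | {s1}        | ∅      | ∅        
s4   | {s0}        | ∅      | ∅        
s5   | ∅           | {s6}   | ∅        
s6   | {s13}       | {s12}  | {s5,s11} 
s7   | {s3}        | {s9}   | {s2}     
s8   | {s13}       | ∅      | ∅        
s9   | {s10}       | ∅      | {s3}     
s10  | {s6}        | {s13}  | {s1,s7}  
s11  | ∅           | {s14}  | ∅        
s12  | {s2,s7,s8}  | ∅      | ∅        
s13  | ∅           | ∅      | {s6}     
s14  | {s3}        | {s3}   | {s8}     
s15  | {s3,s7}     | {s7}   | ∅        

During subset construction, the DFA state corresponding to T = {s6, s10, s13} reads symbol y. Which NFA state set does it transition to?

{s0, s1, s3, s4, s5, s6, s7, s10, s11, s13, s14}

s6 on y → {s5, s11}.
s10 on y → {s1, s7}.
s13 on y → {s6}.
Union after reading y: {s1, s5, s6, s7, s11}.
Now take the epsilon-closure:
From s1 via epsilon: add s4.
From s6 via epsilon: add s13.
From s7 via epsilon: add s3.
From s4 via epsilon: add s0.
From s0 via epsilon: add s10, s14.
No new states can be added; the closed set is {s0, s1, s3, s4, s5, s6, s7, s10, s11, s13, s14}.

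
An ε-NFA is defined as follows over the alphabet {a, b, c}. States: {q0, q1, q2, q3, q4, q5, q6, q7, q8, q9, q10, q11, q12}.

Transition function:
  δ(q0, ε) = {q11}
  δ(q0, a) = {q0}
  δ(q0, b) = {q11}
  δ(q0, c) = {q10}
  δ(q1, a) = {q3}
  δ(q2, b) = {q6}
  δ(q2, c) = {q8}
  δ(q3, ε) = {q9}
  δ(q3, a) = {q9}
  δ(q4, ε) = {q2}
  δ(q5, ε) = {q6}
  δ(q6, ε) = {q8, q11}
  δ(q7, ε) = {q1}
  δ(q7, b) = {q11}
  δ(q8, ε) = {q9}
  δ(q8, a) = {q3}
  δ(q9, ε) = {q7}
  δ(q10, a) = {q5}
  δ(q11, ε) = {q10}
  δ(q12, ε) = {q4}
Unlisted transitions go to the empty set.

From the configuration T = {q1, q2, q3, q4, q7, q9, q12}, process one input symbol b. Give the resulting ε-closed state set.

{q1, q6, q7, q8, q9, q10, q11}

q2 on b → {q6}.
q7 on b → {q11}.
No b-transition from q1, q3, q4, q9, q12.
Union after reading b: {q6, q11}.
Now take the ε-closure:
From q6 via ε: add q8.
From q11 via ε: add q10.
From q8 via ε: add q9.
From q9 via ε: add q7.
From q7 via ε: add q1.
No new states can be added; the closed set is {q1, q6, q7, q8, q9, q10, q11}.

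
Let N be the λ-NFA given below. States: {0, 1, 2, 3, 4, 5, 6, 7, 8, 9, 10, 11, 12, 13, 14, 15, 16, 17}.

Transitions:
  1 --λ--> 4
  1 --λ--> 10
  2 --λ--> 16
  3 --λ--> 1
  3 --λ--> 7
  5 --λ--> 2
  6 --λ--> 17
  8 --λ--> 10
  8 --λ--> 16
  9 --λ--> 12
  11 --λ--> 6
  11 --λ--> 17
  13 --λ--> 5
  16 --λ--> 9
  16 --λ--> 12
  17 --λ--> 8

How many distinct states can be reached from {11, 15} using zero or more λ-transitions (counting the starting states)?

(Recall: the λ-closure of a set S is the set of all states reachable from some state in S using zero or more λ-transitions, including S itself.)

9

Start with {11, 15}.
From 11 via λ: add 6, 17.
From 17 via λ: add 8.
From 8 via λ: add 10, 16.
From 16 via λ: add 9, 12.
λ-closure = {6, 8, 9, 10, 11, 12, 15, 16, 17}, which has 9 states.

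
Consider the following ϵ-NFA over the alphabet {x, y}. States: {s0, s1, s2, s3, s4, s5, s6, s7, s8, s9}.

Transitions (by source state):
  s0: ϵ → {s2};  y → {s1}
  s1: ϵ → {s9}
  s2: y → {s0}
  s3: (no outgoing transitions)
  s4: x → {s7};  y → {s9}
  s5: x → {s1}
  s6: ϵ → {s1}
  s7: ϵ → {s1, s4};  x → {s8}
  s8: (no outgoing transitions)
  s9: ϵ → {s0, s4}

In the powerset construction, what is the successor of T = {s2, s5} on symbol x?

{s0, s1, s2, s4, s9}

s5 on x → {s1}.
No x-transition from s2.
Union after reading x: {s1}.
Now take the ϵ-closure:
From s1 via ϵ: add s9.
From s9 via ϵ: add s0, s4.
From s0 via ϵ: add s2.
No new states can be added; the closed set is {s0, s1, s2, s4, s9}.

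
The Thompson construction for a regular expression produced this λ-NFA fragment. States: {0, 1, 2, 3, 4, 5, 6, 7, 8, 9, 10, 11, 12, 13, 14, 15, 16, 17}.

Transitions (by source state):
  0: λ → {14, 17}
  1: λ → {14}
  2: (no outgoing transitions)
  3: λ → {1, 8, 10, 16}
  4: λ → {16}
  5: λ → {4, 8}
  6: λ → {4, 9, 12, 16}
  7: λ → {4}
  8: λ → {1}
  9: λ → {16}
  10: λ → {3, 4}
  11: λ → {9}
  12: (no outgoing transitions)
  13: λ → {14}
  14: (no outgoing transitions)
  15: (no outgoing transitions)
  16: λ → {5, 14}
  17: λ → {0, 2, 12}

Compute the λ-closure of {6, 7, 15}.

Start with {6, 7, 15}.
From 6 via λ: add 4, 9, 12, 16.
From 16 via λ: add 5, 14.
From 5 via λ: add 8.
From 8 via λ: add 1.
No new states can be added; the closed set is {1, 4, 5, 6, 7, 8, 9, 12, 14, 15, 16}.

{1, 4, 5, 6, 7, 8, 9, 12, 14, 15, 16}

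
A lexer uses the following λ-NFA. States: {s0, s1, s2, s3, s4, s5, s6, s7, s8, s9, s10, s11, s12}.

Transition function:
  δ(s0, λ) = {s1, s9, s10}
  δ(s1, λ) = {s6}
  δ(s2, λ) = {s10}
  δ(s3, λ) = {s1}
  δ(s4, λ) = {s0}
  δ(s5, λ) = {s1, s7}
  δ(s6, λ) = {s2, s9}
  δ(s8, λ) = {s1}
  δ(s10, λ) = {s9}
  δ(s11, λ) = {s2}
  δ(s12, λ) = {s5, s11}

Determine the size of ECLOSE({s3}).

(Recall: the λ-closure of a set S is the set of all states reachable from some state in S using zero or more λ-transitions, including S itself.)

Start with {s3}.
From s3 via λ: add s1.
From s1 via λ: add s6.
From s6 via λ: add s2, s9.
From s2 via λ: add s10.
λ-closure = {s1, s2, s3, s6, s9, s10}, which has 6 states.

6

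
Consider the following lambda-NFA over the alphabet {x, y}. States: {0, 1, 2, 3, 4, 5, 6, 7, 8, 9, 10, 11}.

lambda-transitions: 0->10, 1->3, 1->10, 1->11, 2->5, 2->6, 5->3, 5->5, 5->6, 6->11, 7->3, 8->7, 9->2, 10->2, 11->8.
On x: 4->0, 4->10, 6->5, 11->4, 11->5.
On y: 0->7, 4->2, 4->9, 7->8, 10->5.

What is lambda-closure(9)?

{2, 3, 5, 6, 7, 8, 9, 11}

Start with {9}.
From 9 via lambda: add 2.
From 2 via lambda: add 5, 6.
From 5 via lambda: add 3.
From 6 via lambda: add 11.
From 11 via lambda: add 8.
From 8 via lambda: add 7.
No new states can be added; the closed set is {2, 3, 5, 6, 7, 8, 9, 11}.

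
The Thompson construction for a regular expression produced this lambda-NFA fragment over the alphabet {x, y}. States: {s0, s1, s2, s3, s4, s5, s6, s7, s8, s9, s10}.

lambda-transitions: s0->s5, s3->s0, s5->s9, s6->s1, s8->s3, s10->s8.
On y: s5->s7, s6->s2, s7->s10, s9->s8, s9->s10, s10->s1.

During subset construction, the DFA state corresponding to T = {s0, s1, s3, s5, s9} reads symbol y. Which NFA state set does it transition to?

{s0, s3, s5, s7, s8, s9, s10}

s5 on y → {s7}.
s9 on y → {s8, s10}.
No y-transition from s0, s1, s3.
Union after reading y: {s7, s8, s10}.
Now take the lambda-closure:
From s8 via lambda: add s3.
From s3 via lambda: add s0.
From s0 via lambda: add s5.
From s5 via lambda: add s9.
No new states can be added; the closed set is {s0, s3, s5, s7, s8, s9, s10}.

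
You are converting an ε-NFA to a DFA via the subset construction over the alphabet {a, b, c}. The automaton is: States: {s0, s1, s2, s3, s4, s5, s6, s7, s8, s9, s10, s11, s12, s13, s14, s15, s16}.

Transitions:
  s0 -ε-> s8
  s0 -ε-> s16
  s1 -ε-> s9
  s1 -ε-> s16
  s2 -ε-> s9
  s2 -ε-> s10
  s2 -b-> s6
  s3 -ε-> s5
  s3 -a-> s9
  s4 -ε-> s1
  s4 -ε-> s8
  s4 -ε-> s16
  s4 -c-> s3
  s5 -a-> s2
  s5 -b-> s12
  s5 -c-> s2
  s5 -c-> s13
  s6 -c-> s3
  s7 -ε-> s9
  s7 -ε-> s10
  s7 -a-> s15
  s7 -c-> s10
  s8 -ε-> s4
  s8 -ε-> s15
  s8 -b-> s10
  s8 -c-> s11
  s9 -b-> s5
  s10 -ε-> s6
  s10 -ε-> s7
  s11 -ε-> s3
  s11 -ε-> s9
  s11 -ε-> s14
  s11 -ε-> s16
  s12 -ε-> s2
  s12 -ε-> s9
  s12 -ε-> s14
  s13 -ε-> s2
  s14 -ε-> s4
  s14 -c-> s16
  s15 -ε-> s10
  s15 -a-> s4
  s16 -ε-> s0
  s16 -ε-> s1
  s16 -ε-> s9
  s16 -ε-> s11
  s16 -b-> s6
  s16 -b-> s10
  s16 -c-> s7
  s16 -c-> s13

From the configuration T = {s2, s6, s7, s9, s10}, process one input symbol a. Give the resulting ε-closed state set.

s7 on a → {s15}.
No a-transition from s2, s6, s9, s10.
Union after reading a: {s15}.
Now take the ε-closure:
From s15 via ε: add s10.
From s10 via ε: add s6, s7.
From s7 via ε: add s9.
No new states can be added; the closed set is {s6, s7, s9, s10, s15}.

{s6, s7, s9, s10, s15}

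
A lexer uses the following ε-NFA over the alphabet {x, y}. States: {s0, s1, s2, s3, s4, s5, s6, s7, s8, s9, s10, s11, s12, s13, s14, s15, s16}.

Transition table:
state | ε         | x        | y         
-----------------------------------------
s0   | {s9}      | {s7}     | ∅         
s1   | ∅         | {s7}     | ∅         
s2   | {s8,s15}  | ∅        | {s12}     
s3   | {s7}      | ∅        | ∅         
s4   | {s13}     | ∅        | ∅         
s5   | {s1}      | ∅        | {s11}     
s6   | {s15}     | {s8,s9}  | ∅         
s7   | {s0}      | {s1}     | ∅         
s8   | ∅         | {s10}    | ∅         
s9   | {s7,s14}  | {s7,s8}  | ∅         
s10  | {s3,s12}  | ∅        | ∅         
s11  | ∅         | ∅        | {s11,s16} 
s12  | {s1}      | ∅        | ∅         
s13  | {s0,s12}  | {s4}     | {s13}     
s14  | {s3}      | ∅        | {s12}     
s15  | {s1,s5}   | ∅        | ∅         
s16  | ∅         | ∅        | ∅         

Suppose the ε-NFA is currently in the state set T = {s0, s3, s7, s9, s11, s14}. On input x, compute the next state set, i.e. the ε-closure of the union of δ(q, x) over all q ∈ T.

s0 on x → {s7}.
s7 on x → {s1}.
s9 on x → {s7, s8}.
No x-transition from s3, s11, s14.
Union after reading x: {s1, s7, s8}.
Now take the ε-closure:
From s7 via ε: add s0.
From s0 via ε: add s9.
From s9 via ε: add s14.
From s14 via ε: add s3.
No new states can be added; the closed set is {s0, s1, s3, s7, s8, s9, s14}.

{s0, s1, s3, s7, s8, s9, s14}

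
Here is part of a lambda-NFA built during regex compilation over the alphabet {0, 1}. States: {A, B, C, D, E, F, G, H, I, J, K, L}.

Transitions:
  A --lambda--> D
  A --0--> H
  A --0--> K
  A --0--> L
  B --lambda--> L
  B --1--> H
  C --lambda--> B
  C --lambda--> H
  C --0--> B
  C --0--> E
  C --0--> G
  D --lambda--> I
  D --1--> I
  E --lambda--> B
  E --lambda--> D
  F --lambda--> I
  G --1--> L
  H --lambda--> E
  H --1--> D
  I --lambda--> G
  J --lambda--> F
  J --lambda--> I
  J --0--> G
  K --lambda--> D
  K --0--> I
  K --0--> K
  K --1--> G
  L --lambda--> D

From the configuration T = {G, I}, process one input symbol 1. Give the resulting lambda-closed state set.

{D, G, I, L}

G on 1 → {L}.
No 1-transition from I.
Union after reading 1: {L}.
Now take the lambda-closure:
From L via lambda: add D.
From D via lambda: add I.
From I via lambda: add G.
No new states can be added; the closed set is {D, G, I, L}.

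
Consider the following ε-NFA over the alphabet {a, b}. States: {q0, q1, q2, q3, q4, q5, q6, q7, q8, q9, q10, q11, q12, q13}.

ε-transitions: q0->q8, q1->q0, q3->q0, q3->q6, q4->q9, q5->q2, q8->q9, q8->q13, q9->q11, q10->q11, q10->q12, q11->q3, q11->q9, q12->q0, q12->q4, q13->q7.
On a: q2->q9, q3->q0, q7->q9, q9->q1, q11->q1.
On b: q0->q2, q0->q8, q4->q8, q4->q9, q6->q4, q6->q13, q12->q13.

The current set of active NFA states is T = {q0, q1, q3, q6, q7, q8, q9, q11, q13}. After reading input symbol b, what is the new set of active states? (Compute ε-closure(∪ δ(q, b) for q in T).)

{q0, q2, q3, q4, q6, q7, q8, q9, q11, q13}

q0 on b → {q2, q8}.
q6 on b → {q4, q13}.
No b-transition from q1, q3, q7, q8, q9, q11, q13.
Union after reading b: {q2, q4, q8, q13}.
Now take the ε-closure:
From q4 via ε: add q9.
From q13 via ε: add q7.
From q9 via ε: add q11.
From q11 via ε: add q3.
From q3 via ε: add q0, q6.
No new states can be added; the closed set is {q0, q2, q3, q4, q6, q7, q8, q9, q11, q13}.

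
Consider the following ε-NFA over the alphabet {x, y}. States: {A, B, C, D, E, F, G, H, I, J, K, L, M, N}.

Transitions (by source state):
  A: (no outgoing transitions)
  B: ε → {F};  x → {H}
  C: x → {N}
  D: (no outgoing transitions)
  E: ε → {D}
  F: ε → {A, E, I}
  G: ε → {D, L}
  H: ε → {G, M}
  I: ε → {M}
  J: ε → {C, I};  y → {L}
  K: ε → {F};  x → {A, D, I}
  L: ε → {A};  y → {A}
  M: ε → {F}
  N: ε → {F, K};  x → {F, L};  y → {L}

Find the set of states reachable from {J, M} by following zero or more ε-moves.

{A, C, D, E, F, I, J, M}

Start with {J, M}.
From J via ε: add C, I.
From M via ε: add F.
From F via ε: add A, E.
From E via ε: add D.
No new states can be added; the closed set is {A, C, D, E, F, I, J, M}.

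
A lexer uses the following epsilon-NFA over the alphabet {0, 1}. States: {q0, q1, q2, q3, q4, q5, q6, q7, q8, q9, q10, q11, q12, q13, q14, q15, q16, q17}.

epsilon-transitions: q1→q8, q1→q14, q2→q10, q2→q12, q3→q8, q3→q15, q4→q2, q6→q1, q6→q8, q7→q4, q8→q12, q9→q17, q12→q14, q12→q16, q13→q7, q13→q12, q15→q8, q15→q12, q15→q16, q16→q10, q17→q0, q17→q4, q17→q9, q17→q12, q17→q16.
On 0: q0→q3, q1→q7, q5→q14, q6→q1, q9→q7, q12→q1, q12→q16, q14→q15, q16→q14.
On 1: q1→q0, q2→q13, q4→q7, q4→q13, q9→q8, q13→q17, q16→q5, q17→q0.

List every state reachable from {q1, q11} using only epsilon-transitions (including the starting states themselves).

Start with {q1, q11}.
From q1 via epsilon: add q8, q14.
From q8 via epsilon: add q12.
From q12 via epsilon: add q16.
From q16 via epsilon: add q10.
No new states can be added; the closed set is {q1, q8, q10, q11, q12, q14, q16}.

{q1, q8, q10, q11, q12, q14, q16}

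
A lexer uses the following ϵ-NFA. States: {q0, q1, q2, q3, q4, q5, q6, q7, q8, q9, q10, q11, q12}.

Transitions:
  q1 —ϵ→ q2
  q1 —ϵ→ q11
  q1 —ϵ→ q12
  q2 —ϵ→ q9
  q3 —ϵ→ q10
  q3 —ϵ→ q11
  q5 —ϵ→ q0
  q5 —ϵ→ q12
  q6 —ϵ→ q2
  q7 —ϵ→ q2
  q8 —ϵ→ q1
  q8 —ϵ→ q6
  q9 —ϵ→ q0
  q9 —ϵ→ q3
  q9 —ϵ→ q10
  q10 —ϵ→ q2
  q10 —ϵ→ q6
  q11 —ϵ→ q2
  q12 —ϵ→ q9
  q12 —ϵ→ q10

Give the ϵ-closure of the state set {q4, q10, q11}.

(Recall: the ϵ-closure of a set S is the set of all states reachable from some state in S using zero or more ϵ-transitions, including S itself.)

{q0, q2, q3, q4, q6, q9, q10, q11}

Start with {q4, q10, q11}.
From q10 via ϵ: add q2, q6.
From q2 via ϵ: add q9.
From q9 via ϵ: add q0, q3.
No new states can be added; the closed set is {q0, q2, q3, q4, q6, q9, q10, q11}.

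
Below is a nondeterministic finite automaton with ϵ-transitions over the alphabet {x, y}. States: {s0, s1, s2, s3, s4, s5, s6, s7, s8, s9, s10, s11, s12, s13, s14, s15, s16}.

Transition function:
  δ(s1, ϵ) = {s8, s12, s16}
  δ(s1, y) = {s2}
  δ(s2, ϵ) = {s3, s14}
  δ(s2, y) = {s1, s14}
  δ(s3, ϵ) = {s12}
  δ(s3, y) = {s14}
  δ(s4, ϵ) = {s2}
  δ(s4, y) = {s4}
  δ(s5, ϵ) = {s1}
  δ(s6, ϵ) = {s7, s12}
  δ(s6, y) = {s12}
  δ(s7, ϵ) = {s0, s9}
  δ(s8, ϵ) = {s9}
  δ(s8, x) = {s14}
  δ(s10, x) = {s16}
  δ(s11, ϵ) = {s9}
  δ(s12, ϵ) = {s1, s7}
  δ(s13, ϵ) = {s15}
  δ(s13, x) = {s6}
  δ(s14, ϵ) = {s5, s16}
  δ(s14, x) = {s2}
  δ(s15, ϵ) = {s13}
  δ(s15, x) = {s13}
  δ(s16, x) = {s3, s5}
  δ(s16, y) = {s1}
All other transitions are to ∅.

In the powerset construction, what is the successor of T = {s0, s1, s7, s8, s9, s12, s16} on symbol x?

s8 on x → {s14}.
s16 on x → {s3, s5}.
No x-transition from s0, s1, s7, s9, s12.
Union after reading x: {s3, s5, s14}.
Now take the ϵ-closure:
From s3 via ϵ: add s12.
From s5 via ϵ: add s1.
From s14 via ϵ: add s16.
From s1 via ϵ: add s8.
From s12 via ϵ: add s7.
From s7 via ϵ: add s0, s9.
No new states can be added; the closed set is {s0, s1, s3, s5, s7, s8, s9, s12, s14, s16}.

{s0, s1, s3, s5, s7, s8, s9, s12, s14, s16}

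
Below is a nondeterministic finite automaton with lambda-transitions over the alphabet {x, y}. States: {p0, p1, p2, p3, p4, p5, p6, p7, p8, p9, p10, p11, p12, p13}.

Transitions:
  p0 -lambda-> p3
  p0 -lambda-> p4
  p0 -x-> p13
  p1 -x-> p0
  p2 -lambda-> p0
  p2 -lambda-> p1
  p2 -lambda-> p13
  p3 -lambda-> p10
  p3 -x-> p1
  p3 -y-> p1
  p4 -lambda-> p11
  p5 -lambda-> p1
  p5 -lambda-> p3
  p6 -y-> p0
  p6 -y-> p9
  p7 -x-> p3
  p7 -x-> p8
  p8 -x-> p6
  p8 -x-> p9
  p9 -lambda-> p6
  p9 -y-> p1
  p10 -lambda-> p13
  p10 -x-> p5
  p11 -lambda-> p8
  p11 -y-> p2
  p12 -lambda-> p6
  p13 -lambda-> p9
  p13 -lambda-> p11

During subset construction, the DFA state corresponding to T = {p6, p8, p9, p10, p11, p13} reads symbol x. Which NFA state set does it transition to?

{p1, p3, p5, p6, p8, p9, p10, p11, p13}

p8 on x → {p6, p9}.
p10 on x → {p5}.
No x-transition from p6, p9, p11, p13.
Union after reading x: {p5, p6, p9}.
Now take the lambda-closure:
From p5 via lambda: add p1, p3.
From p3 via lambda: add p10.
From p10 via lambda: add p13.
From p13 via lambda: add p11.
From p11 via lambda: add p8.
No new states can be added; the closed set is {p1, p3, p5, p6, p8, p9, p10, p11, p13}.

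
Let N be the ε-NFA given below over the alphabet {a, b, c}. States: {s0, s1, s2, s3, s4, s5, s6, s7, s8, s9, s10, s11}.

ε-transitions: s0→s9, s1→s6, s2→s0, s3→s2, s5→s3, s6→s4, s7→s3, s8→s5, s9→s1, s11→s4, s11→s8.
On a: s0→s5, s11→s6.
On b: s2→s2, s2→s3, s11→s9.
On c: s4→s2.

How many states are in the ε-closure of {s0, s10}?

Start with {s0, s10}.
From s0 via ε: add s9.
From s9 via ε: add s1.
From s1 via ε: add s6.
From s6 via ε: add s4.
ε-closure = {s0, s1, s4, s6, s9, s10}, which has 6 states.

6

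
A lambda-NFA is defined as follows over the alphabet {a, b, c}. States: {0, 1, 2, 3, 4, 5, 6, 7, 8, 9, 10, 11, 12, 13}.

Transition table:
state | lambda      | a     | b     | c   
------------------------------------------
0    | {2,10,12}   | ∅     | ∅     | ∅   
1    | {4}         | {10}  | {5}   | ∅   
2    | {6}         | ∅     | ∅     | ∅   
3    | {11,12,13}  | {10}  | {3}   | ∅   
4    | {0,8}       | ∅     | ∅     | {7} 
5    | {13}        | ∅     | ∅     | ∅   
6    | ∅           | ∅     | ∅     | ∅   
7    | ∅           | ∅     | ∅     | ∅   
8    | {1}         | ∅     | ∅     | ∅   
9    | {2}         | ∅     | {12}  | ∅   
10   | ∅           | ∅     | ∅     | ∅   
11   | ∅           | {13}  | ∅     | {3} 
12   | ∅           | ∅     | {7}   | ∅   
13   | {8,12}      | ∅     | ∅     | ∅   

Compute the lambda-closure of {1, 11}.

{0, 1, 2, 4, 6, 8, 10, 11, 12}

Start with {1, 11}.
From 1 via lambda: add 4.
From 4 via lambda: add 0, 8.
From 0 via lambda: add 2, 10, 12.
From 2 via lambda: add 6.
No new states can be added; the closed set is {0, 1, 2, 4, 6, 8, 10, 11, 12}.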